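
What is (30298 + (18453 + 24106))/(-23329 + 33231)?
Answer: 72857/9902 ≈ 7.3578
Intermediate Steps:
(30298 + (18453 + 24106))/(-23329 + 33231) = (30298 + 42559)/9902 = 72857*(1/9902) = 72857/9902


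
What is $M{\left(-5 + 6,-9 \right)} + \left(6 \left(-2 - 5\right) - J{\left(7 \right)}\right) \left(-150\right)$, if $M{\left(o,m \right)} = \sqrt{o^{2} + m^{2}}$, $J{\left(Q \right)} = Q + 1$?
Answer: $7500 + \sqrt{82} \approx 7509.1$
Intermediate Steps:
$J{\left(Q \right)} = 1 + Q$
$M{\left(o,m \right)} = \sqrt{m^{2} + o^{2}}$
$M{\left(-5 + 6,-9 \right)} + \left(6 \left(-2 - 5\right) - J{\left(7 \right)}\right) \left(-150\right) = \sqrt{\left(-9\right)^{2} + \left(-5 + 6\right)^{2}} + \left(6 \left(-2 - 5\right) - \left(1 + 7\right)\right) \left(-150\right) = \sqrt{81 + 1^{2}} + \left(6 \left(-7\right) - 8\right) \left(-150\right) = \sqrt{81 + 1} + \left(-42 - 8\right) \left(-150\right) = \sqrt{82} - -7500 = \sqrt{82} + 7500 = 7500 + \sqrt{82}$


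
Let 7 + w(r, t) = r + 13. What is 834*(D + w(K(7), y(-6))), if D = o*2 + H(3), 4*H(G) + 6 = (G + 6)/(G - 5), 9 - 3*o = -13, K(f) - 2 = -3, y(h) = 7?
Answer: 56851/4 ≈ 14213.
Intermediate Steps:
K(f) = -1 (K(f) = 2 - 3 = -1)
o = 22/3 (o = 3 - 1/3*(-13) = 3 + 13/3 = 22/3 ≈ 7.3333)
H(G) = -3/2 + (6 + G)/(4*(-5 + G)) (H(G) = -3/2 + ((G + 6)/(G - 5))/4 = -3/2 + ((6 + G)/(-5 + G))/4 = -3/2 + (6 + G)/(4*(-5 + G)))
w(r, t) = 6 + r (w(r, t) = -7 + (r + 13) = -7 + (13 + r) = 6 + r)
D = 289/24 (D = (22/3)*2 + (36 - 5*3)/(4*(-5 + 3)) = 44/3 + (1/4)*(36 - 15)/(-2) = 44/3 + (1/4)*(-1/2)*21 = 44/3 - 21/8 = 289/24 ≈ 12.042)
834*(D + w(K(7), y(-6))) = 834*(289/24 + (6 - 1)) = 834*(289/24 + 5) = 834*(409/24) = 56851/4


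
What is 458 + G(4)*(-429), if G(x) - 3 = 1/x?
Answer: -3745/4 ≈ -936.25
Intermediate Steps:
G(x) = 3 + 1/x
458 + G(4)*(-429) = 458 + (3 + 1/4)*(-429) = 458 + (3 + ¼)*(-429) = 458 + (13/4)*(-429) = 458 - 5577/4 = -3745/4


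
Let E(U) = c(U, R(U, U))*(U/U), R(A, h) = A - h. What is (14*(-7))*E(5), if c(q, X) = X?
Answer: 0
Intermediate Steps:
E(U) = 0 (E(U) = (U - U)*(U/U) = 0*1 = 0)
(14*(-7))*E(5) = (14*(-7))*0 = -98*0 = 0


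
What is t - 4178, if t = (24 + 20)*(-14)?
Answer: -4794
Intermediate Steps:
t = -616 (t = 44*(-14) = -616)
t - 4178 = -616 - 4178 = -4794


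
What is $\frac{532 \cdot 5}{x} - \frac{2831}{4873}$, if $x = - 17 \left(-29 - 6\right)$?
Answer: $\frac{322221}{82841} \approx 3.8896$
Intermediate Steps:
$x = 595$ ($x = - 17 \left(-29 + \left(-9 + 3\right)\right) = - 17 \left(-29 - 6\right) = \left(-17\right) \left(-35\right) = 595$)
$\frac{532 \cdot 5}{x} - \frac{2831}{4873} = \frac{532 \cdot 5}{595} - \frac{2831}{4873} = 2660 \cdot \frac{1}{595} - \frac{2831}{4873} = \frac{76}{17} - \frac{2831}{4873} = \frac{322221}{82841}$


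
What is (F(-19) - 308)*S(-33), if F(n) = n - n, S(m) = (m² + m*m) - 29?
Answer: -661892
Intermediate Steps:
S(m) = -29 + 2*m² (S(m) = (m² + m²) - 29 = 2*m² - 29 = -29 + 2*m²)
F(n) = 0
(F(-19) - 308)*S(-33) = (0 - 308)*(-29 + 2*(-33)²) = -308*(-29 + 2*1089) = -308*(-29 + 2178) = -308*2149 = -661892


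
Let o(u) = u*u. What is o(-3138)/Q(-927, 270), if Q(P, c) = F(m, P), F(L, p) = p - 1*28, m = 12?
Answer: -9847044/955 ≈ -10311.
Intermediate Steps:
o(u) = u²
F(L, p) = -28 + p (F(L, p) = p - 28 = -28 + p)
Q(P, c) = -28 + P
o(-3138)/Q(-927, 270) = (-3138)²/(-28 - 927) = 9847044/(-955) = 9847044*(-1/955) = -9847044/955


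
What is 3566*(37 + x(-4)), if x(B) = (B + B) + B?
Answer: 89150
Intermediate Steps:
x(B) = 3*B (x(B) = 2*B + B = 3*B)
3566*(37 + x(-4)) = 3566*(37 + 3*(-4)) = 3566*(37 - 12) = 3566*25 = 89150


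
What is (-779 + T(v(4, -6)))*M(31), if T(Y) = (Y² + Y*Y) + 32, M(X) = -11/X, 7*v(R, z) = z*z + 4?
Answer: 367433/1519 ≈ 241.89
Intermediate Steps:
v(R, z) = 4/7 + z²/7 (v(R, z) = (z*z + 4)/7 = (z² + 4)/7 = (4 + z²)/7 = 4/7 + z²/7)
T(Y) = 32 + 2*Y² (T(Y) = (Y² + Y²) + 32 = 2*Y² + 32 = 32 + 2*Y²)
(-779 + T(v(4, -6)))*M(31) = (-779 + (32 + 2*(4/7 + (⅐)*(-6)²)²))*(-11/31) = (-779 + (32 + 2*(4/7 + (⅐)*36)²))*(-11*1/31) = (-779 + (32 + 2*(4/7 + 36/7)²))*(-11/31) = (-779 + (32 + 2*(40/7)²))*(-11/31) = (-779 + (32 + 2*(1600/49)))*(-11/31) = (-779 + (32 + 3200/49))*(-11/31) = (-779 + 4768/49)*(-11/31) = -33403/49*(-11/31) = 367433/1519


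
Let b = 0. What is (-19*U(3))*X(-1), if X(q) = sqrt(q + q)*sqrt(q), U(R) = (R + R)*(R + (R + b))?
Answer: 684*sqrt(2) ≈ 967.32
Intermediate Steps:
U(R) = 4*R**2 (U(R) = (R + R)*(R + (R + 0)) = (2*R)*(R + R) = (2*R)*(2*R) = 4*R**2)
X(q) = q*sqrt(2) (X(q) = sqrt(2*q)*sqrt(q) = (sqrt(2)*sqrt(q))*sqrt(q) = q*sqrt(2))
(-19*U(3))*X(-1) = (-76*3**2)*(-sqrt(2)) = (-76*9)*(-sqrt(2)) = (-19*36)*(-sqrt(2)) = -(-684)*sqrt(2) = 684*sqrt(2)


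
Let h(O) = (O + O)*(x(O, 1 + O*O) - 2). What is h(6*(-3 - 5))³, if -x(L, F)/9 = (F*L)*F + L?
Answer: -10697708556683574540526249869312000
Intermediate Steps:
x(L, F) = -9*L - 9*L*F² (x(L, F) = -9*((F*L)*F + L) = -9*(L*F² + L) = -9*(L + L*F²) = -9*L - 9*L*F²)
h(O) = 2*O*(-2 - 9*O*(1 + (1 + O²)²)) (h(O) = (O + O)*(-9*O*(1 + (1 + O*O)²) - 2) = (2*O)*(-9*O*(1 + (1 + O²)²) - 2) = (2*O)*(-2 - 9*O*(1 + (1 + O²)²)) = 2*O*(-2 - 9*O*(1 + (1 + O²)²)))
h(6*(-3 - 5))³ = (-2*6*(-3 - 5)*(2 + 9*(6*(-3 - 5))*(1 + (1 + (6*(-3 - 5))²)²)))³ = (-2*6*(-8)*(2 + 9*(6*(-8))*(1 + (1 + (6*(-8))²)²)))³ = (-2*(-48)*(2 + 9*(-48)*(1 + (1 + (-48)²)²)))³ = (-2*(-48)*(2 + 9*(-48)*(1 + (1 + 2304)²)))³ = (-2*(-48)*(2 + 9*(-48)*(1 + 2305²)))³ = (-2*(-48)*(2 + 9*(-48)*(1 + 5313025)))³ = (-2*(-48)*(2 + 9*(-48)*5313026))³ = (-2*(-48)*(2 - 2295227232))³ = (-2*(-48)*(-2295227230))³ = (-220341814080)³ = -10697708556683574540526249869312000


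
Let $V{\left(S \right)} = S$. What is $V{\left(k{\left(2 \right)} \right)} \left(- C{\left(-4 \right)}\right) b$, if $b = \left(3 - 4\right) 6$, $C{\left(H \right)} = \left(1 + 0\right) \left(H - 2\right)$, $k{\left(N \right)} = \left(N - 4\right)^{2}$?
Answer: $-144$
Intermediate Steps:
$k{\left(N \right)} = \left(-4 + N\right)^{2}$
$C{\left(H \right)} = -2 + H$ ($C{\left(H \right)} = 1 \left(-2 + H\right) = -2 + H$)
$b = -6$ ($b = \left(-1\right) 6 = -6$)
$V{\left(k{\left(2 \right)} \right)} \left(- C{\left(-4 \right)}\right) b = \left(-4 + 2\right)^{2} \left(- (-2 - 4)\right) \left(-6\right) = \left(-2\right)^{2} \left(\left(-1\right) \left(-6\right)\right) \left(-6\right) = 4 \cdot 6 \left(-6\right) = 24 \left(-6\right) = -144$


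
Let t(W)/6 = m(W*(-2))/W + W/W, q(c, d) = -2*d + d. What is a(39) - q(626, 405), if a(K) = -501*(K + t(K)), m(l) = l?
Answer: -16128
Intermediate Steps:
q(c, d) = -d
t(W) = -6 (t(W) = 6*((W*(-2))/W + W/W) = 6*((-2*W)/W + 1) = 6*(-2 + 1) = 6*(-1) = -6)
a(K) = 3006 - 501*K (a(K) = -501*(K - 6) = -501*(-6 + K) = 3006 - 501*K)
a(39) - q(626, 405) = (3006 - 501*39) - (-1)*405 = (3006 - 19539) - 1*(-405) = -16533 + 405 = -16128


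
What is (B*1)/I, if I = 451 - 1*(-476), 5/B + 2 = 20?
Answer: 5/16686 ≈ 0.00029965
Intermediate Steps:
B = 5/18 (B = 5/(-2 + 20) = 5/18 ≈ 0.27778)
I = 927 (I = 451 + 476 = 927)
(B*1)/I = ((5/18)*1)/927 = (5/18)*(1/927) = 5/16686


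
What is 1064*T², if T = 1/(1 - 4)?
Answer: 1064/9 ≈ 118.22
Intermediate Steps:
T = -⅓ (T = 1/(-3) = -⅓ ≈ -0.33333)
1064*T² = 1064*(-⅓)² = 1064*(⅑) = 1064/9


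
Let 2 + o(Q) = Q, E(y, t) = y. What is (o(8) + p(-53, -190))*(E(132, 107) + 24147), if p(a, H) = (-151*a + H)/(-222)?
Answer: -52450733/74 ≈ -7.0879e+5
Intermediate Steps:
o(Q) = -2 + Q
p(a, H) = -H/222 + 151*a/222 (p(a, H) = (H - 151*a)*(-1/222) = -H/222 + 151*a/222)
(o(8) + p(-53, -190))*(E(132, 107) + 24147) = ((-2 + 8) + (-1/222*(-190) + (151/222)*(-53)))*(132 + 24147) = (6 + (95/111 - 8003/222))*24279 = (6 - 7813/222)*24279 = -6481/222*24279 = -52450733/74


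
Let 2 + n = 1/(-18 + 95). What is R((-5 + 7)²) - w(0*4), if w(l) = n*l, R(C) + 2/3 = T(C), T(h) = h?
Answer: 10/3 ≈ 3.3333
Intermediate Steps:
n = -153/77 (n = -2 + 1/(-18 + 95) = -2 + 1/77 = -153/77 ≈ -1.9870)
R(C) = -⅔ + C
w(l) = -153*l/77
R((-5 + 7)²) - w(0*4) = (-⅔ + (-5 + 7)²) - (-153)*0*4/77 = (-⅔ + 2²) - (-153)*0/77 = (-⅔ + 4) - 1*0 = 10/3 + 0 = 10/3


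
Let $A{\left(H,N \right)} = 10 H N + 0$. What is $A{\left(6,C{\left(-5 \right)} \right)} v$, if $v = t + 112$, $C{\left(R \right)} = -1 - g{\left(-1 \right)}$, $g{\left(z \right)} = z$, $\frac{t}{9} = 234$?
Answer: $0$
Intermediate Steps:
$t = 2106$ ($t = 9 \cdot 234 = 2106$)
$C{\left(R \right)} = 0$ ($C{\left(R \right)} = -1 - -1 = -1 + 1 = 0$)
$A{\left(H,N \right)} = 10 H N$ ($A{\left(H,N \right)} = 10 H N + 0 = 10 H N$)
$v = 2218$ ($v = 2106 + 112 = 2218$)
$A{\left(6,C{\left(-5 \right)} \right)} v = 10 \cdot 6 \cdot 0 \cdot 2218 = 0 \cdot 2218 = 0$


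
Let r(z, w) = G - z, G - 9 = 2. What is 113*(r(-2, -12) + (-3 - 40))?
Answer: -3390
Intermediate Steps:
G = 11 (G = 9 + 2 = 11)
r(z, w) = 11 - z
113*(r(-2, -12) + (-3 - 40)) = 113*((11 - 1*(-2)) + (-3 - 40)) = 113*((11 + 2) - 43) = 113*(13 - 43) = 113*(-30) = -3390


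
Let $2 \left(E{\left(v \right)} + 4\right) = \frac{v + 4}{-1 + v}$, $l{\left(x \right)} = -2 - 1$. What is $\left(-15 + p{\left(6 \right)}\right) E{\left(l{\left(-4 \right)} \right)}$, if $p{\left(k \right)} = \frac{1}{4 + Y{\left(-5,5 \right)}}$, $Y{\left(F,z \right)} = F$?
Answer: $66$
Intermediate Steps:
$l{\left(x \right)} = -3$
$p{\left(k \right)} = -1$ ($p{\left(k \right)} = \frac{1}{4 - 5} = \frac{1}{-1} = -1$)
$E{\left(v \right)} = -4 + \frac{4 + v}{2 \left(-1 + v\right)}$ ($E{\left(v \right)} = -4 + \frac{\left(v + 4\right) \frac{1}{-1 + v}}{2} = -4 + \frac{\left(4 + v\right) \frac{1}{-1 + v}}{2} = -4 + \frac{\frac{1}{-1 + v} \left(4 + v\right)}{2} = -4 + \frac{4 + v}{2 \left(-1 + v\right)}$)
$\left(-15 + p{\left(6 \right)}\right) E{\left(l{\left(-4 \right)} \right)} = \left(-15 - 1\right) \frac{12 - -21}{2 \left(-1 - 3\right)} = - 16 \frac{12 + 21}{2 \left(-4\right)} = - 16 \cdot \frac{1}{2} \left(- \frac{1}{4}\right) 33 = \left(-16\right) \left(- \frac{33}{8}\right) = 66$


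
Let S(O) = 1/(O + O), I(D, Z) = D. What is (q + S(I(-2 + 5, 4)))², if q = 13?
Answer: 6241/36 ≈ 173.36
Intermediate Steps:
S(O) = 1/(2*O)
(q + S(I(-2 + 5, 4)))² = (13 + 1/(2*(-2 + 5)))² = (13 + (½)/3)² = (13 + (½)*(⅓))² = (13 + ⅙)² = (79/6)² = 6241/36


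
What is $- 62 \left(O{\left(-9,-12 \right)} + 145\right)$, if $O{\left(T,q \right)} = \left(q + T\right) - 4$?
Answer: $-7440$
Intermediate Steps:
$O{\left(T,q \right)} = -4 + T + q$ ($O{\left(T,q \right)} = \left(T + q\right) - 4 = -4 + T + q$)
$- 62 \left(O{\left(-9,-12 \right)} + 145\right) = - 62 \left(\left(-4 - 9 - 12\right) + 145\right) = - 62 \left(-25 + 145\right) = \left(-62\right) 120 = -7440$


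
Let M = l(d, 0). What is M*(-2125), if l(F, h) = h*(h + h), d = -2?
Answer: 0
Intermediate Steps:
l(F, h) = 2*h**2 (l(F, h) = h*(2*h) = 2*h**2)
M = 0 (M = 2*0**2 = 2*0 = 0)
M*(-2125) = 0*(-2125) = 0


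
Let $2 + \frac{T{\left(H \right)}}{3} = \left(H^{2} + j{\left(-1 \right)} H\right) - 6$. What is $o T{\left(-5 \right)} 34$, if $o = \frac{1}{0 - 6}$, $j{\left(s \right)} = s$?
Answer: $-374$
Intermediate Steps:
$o = - \frac{1}{6}$ ($o = \frac{1}{-6} = - \frac{1}{6} \approx -0.16667$)
$T{\left(H \right)} = -24 - 3 H + 3 H^{2}$ ($T{\left(H \right)} = -6 + 3 \left(\left(H^{2} - H\right) - 6\right) = -6 + 3 \left(-6 + H^{2} - H\right) = -6 - \left(18 - 3 H^{2} + 3 H\right) = -24 - 3 H + 3 H^{2}$)
$o T{\left(-5 \right)} 34 = - \frac{-24 - -15 + 3 \left(-5\right)^{2}}{6} \cdot 34 = - \frac{-24 + 15 + 3 \cdot 25}{6} \cdot 34 = - \frac{-24 + 15 + 75}{6} \cdot 34 = \left(- \frac{1}{6}\right) 66 \cdot 34 = \left(-11\right) 34 = -374$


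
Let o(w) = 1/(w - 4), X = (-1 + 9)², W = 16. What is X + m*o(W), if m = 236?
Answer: 251/3 ≈ 83.667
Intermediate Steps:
X = 64 (X = 8² = 64)
o(w) = 1/(-4 + w)
X + m*o(W) = 64 + 236/(-4 + 16) = 64 + 236/12 = 64 + 236*(1/12) = 64 + 59/3 = 251/3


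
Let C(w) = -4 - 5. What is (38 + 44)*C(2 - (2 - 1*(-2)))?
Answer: -738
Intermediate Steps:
C(w) = -9
(38 + 44)*C(2 - (2 - 1*(-2))) = (38 + 44)*(-9) = 82*(-9) = -738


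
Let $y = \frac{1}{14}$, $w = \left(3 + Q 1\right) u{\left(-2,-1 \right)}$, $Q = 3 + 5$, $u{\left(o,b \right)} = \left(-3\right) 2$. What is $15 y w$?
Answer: $- \frac{495}{7} \approx -70.714$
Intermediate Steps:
$u{\left(o,b \right)} = -6$
$Q = 8$
$w = -66$ ($w = \left(3 + 8 \cdot 1\right) \left(-6\right) = \left(3 + 8\right) \left(-6\right) = 11 \left(-6\right) = -66$)
$y = \frac{1}{14} \approx 0.071429$
$15 y w = 15 \cdot \frac{1}{14} \left(-66\right) = \frac{15}{14} \left(-66\right) = - \frac{495}{7}$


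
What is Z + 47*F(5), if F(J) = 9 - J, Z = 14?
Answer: 202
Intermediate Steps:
Z + 47*F(5) = 14 + 47*(9 - 1*5) = 14 + 47*(9 - 5) = 14 + 47*4 = 14 + 188 = 202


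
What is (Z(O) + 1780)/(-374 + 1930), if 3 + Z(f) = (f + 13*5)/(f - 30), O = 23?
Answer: 12351/10892 ≈ 1.1340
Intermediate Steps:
Z(f) = -3 + (65 + f)/(-30 + f) (Z(f) = -3 + (f + 13*5)/(f - 30) = -3 + (f + 65)/(-30 + f) = -3 + (65 + f)/(-30 + f))
(Z(O) + 1780)/(-374 + 1930) = ((155 - 2*23)/(-30 + 23) + 1780)/(-374 + 1930) = ((155 - 46)/(-7) + 1780)/1556 = (-1/7*109 + 1780)*(1/1556) = (-109/7 + 1780)*(1/1556) = (12351/7)*(1/1556) = 12351/10892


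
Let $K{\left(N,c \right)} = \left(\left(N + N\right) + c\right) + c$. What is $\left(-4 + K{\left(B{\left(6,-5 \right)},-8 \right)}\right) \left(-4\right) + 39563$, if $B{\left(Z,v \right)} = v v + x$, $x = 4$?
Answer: $39411$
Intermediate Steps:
$B{\left(Z,v \right)} = 4 + v^{2}$ ($B{\left(Z,v \right)} = v v + 4 = v^{2} + 4 = 4 + v^{2}$)
$K{\left(N,c \right)} = 2 N + 2 c$ ($K{\left(N,c \right)} = \left(2 N + c\right) + c = \left(c + 2 N\right) + c = 2 N + 2 c$)
$\left(-4 + K{\left(B{\left(6,-5 \right)},-8 \right)}\right) \left(-4\right) + 39563 = \left(-4 + \left(2 \left(4 + \left(-5\right)^{2}\right) + 2 \left(-8\right)\right)\right) \left(-4\right) + 39563 = \left(-4 - \left(16 - 2 \left(4 + 25\right)\right)\right) \left(-4\right) + 39563 = \left(-4 + \left(2 \cdot 29 - 16\right)\right) \left(-4\right) + 39563 = \left(-4 + \left(58 - 16\right)\right) \left(-4\right) + 39563 = \left(-4 + 42\right) \left(-4\right) + 39563 = 38 \left(-4\right) + 39563 = -152 + 39563 = 39411$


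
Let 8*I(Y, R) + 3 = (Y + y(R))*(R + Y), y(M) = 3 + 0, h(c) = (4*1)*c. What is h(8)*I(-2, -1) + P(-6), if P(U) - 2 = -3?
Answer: -25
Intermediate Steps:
P(U) = -1 (P(U) = 2 - 3 = -1)
h(c) = 4*c
y(M) = 3
I(Y, R) = -3/8 + (3 + Y)*(R + Y)/8 (I(Y, R) = -3/8 + ((Y + 3)*(R + Y))/8 = -3/8 + ((3 + Y)*(R + Y))/8 = -3/8 + (3 + Y)*(R + Y)/8)
h(8)*I(-2, -1) + P(-6) = (4*8)*(-3/8 + (⅛)*(-2)² + (3/8)*(-1) + (3/8)*(-2) + (⅛)*(-1)*(-2)) - 1 = 32*(-3/8 + (⅛)*4 - 3/8 - ¾ + ¼) - 1 = 32*(-3/8 + ½ - 3/8 - ¾ + ¼) - 1 = 32*(-¾) - 1 = -24 - 1 = -25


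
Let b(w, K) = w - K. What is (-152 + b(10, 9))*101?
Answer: -15251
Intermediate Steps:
(-152 + b(10, 9))*101 = (-152 + (10 - 1*9))*101 = (-152 + (10 - 9))*101 = (-152 + 1)*101 = -151*101 = -15251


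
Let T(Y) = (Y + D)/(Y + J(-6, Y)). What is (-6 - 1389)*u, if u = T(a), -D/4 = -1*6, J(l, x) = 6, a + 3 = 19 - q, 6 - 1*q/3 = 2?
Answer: -3906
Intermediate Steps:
q = 12 (q = 18 - 3*2 = 18 - 6 = 12)
a = 4 (a = -3 + (19 - 1*12) = -3 + (19 - 12) = -3 + 7 = 4)
D = 24 (D = -(-4)*6 = -4*(-6) = 24)
T(Y) = (24 + Y)/(6 + Y) (T(Y) = (Y + 24)/(Y + 6) = (24 + Y)/(6 + Y))
u = 14/5 (u = (24 + 4)/(6 + 4) = 28/10 = (1/10)*28 = 14/5 ≈ 2.8000)
(-6 - 1389)*u = (-6 - 1389)*(14/5) = -1395*14/5 = -3906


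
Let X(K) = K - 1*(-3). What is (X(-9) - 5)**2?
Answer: 121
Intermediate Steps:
X(K) = 3 + K (X(K) = K + 3 = 3 + K)
(X(-9) - 5)**2 = ((3 - 9) - 5)**2 = (-6 - 5)**2 = (-11)**2 = 121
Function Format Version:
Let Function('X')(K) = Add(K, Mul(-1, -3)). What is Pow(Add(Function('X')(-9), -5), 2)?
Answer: 121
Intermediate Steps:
Function('X')(K) = Add(3, K) (Function('X')(K) = Add(K, 3) = Add(3, K))
Pow(Add(Function('X')(-9), -5), 2) = Pow(Add(Add(3, -9), -5), 2) = Pow(Add(-6, -5), 2) = Pow(-11, 2) = 121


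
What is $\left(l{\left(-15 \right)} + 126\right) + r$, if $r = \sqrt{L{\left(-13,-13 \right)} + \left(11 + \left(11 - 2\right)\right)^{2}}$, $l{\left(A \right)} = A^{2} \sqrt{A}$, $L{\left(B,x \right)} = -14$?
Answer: $126 + \sqrt{386} + 225 i \sqrt{15} \approx 145.65 + 871.42 i$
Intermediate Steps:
$l{\left(A \right)} = A^{\frac{5}{2}}$
$r = \sqrt{386}$ ($r = \sqrt{-14 + \left(11 + \left(11 - 2\right)\right)^{2}} = \sqrt{-14 + \left(11 + 9\right)^{2}} = \sqrt{-14 + 20^{2}} = \sqrt{-14 + 400} = \sqrt{386} \approx 19.647$)
$\left(l{\left(-15 \right)} + 126\right) + r = \left(\left(-15\right)^{\frac{5}{2}} + 126\right) + \sqrt{386} = \left(225 i \sqrt{15} + 126\right) + \sqrt{386} = \left(126 + 225 i \sqrt{15}\right) + \sqrt{386} = 126 + \sqrt{386} + 225 i \sqrt{15}$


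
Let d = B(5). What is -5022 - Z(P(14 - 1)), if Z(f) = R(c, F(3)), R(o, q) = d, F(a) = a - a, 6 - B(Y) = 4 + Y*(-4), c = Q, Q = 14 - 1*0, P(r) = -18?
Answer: -5044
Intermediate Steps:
Q = 14 (Q = 14 + 0 = 14)
c = 14
B(Y) = 2 + 4*Y (B(Y) = 6 - (4 + Y*(-4)) = 6 - (4 - 4*Y) = 6 + (-4 + 4*Y) = 2 + 4*Y)
F(a) = 0
d = 22 (d = 2 + 4*5 = 2 + 20 = 22)
R(o, q) = 22
Z(f) = 22
-5022 - Z(P(14 - 1)) = -5022 - 1*22 = -5022 - 22 = -5044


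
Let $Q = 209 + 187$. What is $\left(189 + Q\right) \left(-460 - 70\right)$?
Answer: $-310050$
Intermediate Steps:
$Q = 396$
$\left(189 + Q\right) \left(-460 - 70\right) = \left(189 + 396\right) \left(-460 - 70\right) = 585 \left(-530\right) = -310050$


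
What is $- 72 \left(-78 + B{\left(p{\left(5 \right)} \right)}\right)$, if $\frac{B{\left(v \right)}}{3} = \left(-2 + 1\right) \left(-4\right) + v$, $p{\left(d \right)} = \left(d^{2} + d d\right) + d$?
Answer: $-7128$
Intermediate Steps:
$p{\left(d \right)} = d + 2 d^{2}$ ($p{\left(d \right)} = \left(d^{2} + d^{2}\right) + d = 2 d^{2} + d = d + 2 d^{2}$)
$B{\left(v \right)} = 12 + 3 v$ ($B{\left(v \right)} = 3 \left(\left(-2 + 1\right) \left(-4\right) + v\right) = 3 \left(\left(-1\right) \left(-4\right) + v\right) = 3 \left(4 + v\right) = 12 + 3 v$)
$- 72 \left(-78 + B{\left(p{\left(5 \right)} \right)}\right) = - 72 \left(-78 + \left(12 + 3 \cdot 5 \left(1 + 2 \cdot 5\right)\right)\right) = - 72 \left(-78 + \left(12 + 3 \cdot 5 \left(1 + 10\right)\right)\right) = - 72 \left(-78 + \left(12 + 3 \cdot 5 \cdot 11\right)\right) = - 72 \left(-78 + \left(12 + 3 \cdot 55\right)\right) = - 72 \left(-78 + \left(12 + 165\right)\right) = - 72 \left(-78 + 177\right) = \left(-72\right) 99 = -7128$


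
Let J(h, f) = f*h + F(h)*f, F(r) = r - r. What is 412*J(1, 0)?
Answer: 0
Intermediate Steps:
F(r) = 0
J(h, f) = f*h (J(h, f) = f*h + 0*f = f*h + 0 = f*h)
412*J(1, 0) = 412*(0*1) = 412*0 = 0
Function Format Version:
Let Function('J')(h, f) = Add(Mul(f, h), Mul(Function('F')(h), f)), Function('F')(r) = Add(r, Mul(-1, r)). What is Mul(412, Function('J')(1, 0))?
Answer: 0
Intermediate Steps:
Function('F')(r) = 0
Function('J')(h, f) = Mul(f, h) (Function('J')(h, f) = Add(Mul(f, h), Mul(0, f)) = Add(Mul(f, h), 0) = Mul(f, h))
Mul(412, Function('J')(1, 0)) = Mul(412, Mul(0, 1)) = Mul(412, 0) = 0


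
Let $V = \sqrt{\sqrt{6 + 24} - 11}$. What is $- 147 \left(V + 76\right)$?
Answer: $-11172 - 147 i \sqrt{11 - \sqrt{30}} \approx -11172.0 - 345.46 i$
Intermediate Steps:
$V = \sqrt{-11 + \sqrt{30}}$ ($V = \sqrt{\sqrt{30} - 11} = \sqrt{-11 + \sqrt{30}} \approx 2.3501 i$)
$- 147 \left(V + 76\right) = - 147 \left(\sqrt{-11 + \sqrt{30}} + 76\right) = - 147 \left(76 + \sqrt{-11 + \sqrt{30}}\right) = -11172 - 147 \sqrt{-11 + \sqrt{30}}$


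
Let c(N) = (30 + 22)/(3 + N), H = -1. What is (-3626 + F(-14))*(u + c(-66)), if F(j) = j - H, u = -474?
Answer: 36285682/21 ≈ 1.7279e+6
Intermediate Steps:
c(N) = 52/(3 + N)
F(j) = 1 + j (F(j) = j - 1*(-1) = j + 1 = 1 + j)
(-3626 + F(-14))*(u + c(-66)) = (-3626 + (1 - 14))*(-474 + 52/(3 - 66)) = (-3626 - 13)*(-474 + 52/(-63)) = -3639*(-474 + 52*(-1/63)) = -3639*(-474 - 52/63) = -3639*(-29914/63) = 36285682/21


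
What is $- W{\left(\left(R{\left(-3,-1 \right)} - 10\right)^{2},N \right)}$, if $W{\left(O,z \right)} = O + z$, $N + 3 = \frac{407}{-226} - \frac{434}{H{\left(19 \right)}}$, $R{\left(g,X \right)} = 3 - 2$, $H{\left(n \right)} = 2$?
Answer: $\frac{31821}{226} \approx 140.8$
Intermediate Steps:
$R{\left(g,X \right)} = 1$ ($R{\left(g,X \right)} = 3 - 2 = 1$)
$N = - \frac{50127}{226}$ ($N = -3 + \left(\frac{407}{-226} - \frac{434}{2}\right) = -3 + \left(407 \left(- \frac{1}{226}\right) - 217\right) = -3 - \frac{49449}{226} = - \frac{50127}{226} \approx -221.8$)
$- W{\left(\left(R{\left(-3,-1 \right)} - 10\right)^{2},N \right)} = - (\left(1 - 10\right)^{2} - \frac{50127}{226}) = - (\left(-9\right)^{2} - \frac{50127}{226}) = - (81 - \frac{50127}{226}) = \left(-1\right) \left(- \frac{31821}{226}\right) = \frac{31821}{226}$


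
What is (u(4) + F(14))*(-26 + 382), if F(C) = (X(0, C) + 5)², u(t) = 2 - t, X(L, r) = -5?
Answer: -712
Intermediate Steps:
F(C) = 0 (F(C) = (-5 + 5)² = 0² = 0)
(u(4) + F(14))*(-26 + 382) = ((2 - 1*4) + 0)*(-26 + 382) = ((2 - 4) + 0)*356 = (-2 + 0)*356 = -2*356 = -712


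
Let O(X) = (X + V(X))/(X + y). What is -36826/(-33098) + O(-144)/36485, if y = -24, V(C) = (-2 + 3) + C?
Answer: 16123837829/14490966360 ≈ 1.1127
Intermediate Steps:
V(C) = 1 + C
O(X) = (1 + 2*X)/(-24 + X) (O(X) = (X + (1 + X))/(X - 24) = (1 + 2*X)/(-24 + X))
-36826/(-33098) + O(-144)/36485 = -36826/(-33098) + ((1 + 2*(-144))/(-24 - 144))/36485 = -36826*(-1/33098) + ((1 - 288)/(-168))*(1/36485) = 18413/16549 - 1/168*(-287)*(1/36485) = 18413/16549 + (41/24)*(1/36485) = 18413/16549 + 41/875640 = 16123837829/14490966360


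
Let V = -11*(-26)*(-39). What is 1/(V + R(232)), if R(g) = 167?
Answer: -1/10987 ≈ -9.1017e-5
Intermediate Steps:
V = -11154 (V = 286*(-39) = -11154)
1/(V + R(232)) = 1/(-11154 + 167) = 1/(-10987) = -1/10987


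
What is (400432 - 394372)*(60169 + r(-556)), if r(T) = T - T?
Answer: 364624140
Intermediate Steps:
r(T) = 0
(400432 - 394372)*(60169 + r(-556)) = (400432 - 394372)*(60169 + 0) = 6060*60169 = 364624140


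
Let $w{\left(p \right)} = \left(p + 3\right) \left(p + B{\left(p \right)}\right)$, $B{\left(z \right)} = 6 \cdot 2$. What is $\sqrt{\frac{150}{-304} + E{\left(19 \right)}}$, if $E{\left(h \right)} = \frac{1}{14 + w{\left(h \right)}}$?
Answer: $\frac{i \sqrt{5377209}}{3306} \approx 0.70142 i$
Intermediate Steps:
$B{\left(z \right)} = 12$
$w{\left(p \right)} = \left(3 + p\right) \left(12 + p\right)$ ($w{\left(p \right)} = \left(p + 3\right) \left(p + 12\right) = \left(3 + p\right) \left(12 + p\right)$)
$E{\left(h \right)} = \frac{1}{50 + h^{2} + 15 h}$ ($E{\left(h \right)} = \frac{1}{14 + \left(36 + h^{2} + 15 h\right)} = \frac{1}{50 + h^{2} + 15 h}$)
$\sqrt{\frac{150}{-304} + E{\left(19 \right)}} = \sqrt{\frac{150}{-304} + \frac{1}{50 + 19^{2} + 15 \cdot 19}} = \sqrt{150 \left(- \frac{1}{304}\right) + \frac{1}{50 + 361 + 285}} = \sqrt{- \frac{75}{152} + \frac{1}{696}} = \sqrt{- \frac{3253}{6612}} = \frac{i \sqrt{5377209}}{3306}$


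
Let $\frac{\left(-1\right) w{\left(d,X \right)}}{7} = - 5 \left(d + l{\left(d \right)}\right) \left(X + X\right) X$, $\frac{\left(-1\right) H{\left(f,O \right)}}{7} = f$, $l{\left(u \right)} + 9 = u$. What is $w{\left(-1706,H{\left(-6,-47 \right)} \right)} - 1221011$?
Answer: $-423646091$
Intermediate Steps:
$l{\left(u \right)} = -9 + u$
$H{\left(f,O \right)} = - 7 f$
$w{\left(d,X \right)} = 70 X^{2} \left(-9 + 2 d\right)$ ($w{\left(d,X \right)} = - 7 - 5 \left(d + \left(-9 + d\right)\right) \left(X + X\right) X = - 7 - 5 \left(-9 + 2 d\right) 2 X X = - 7 - 5 \cdot 2 X \left(-9 + 2 d\right) X = - 7 - 10 X \left(-9 + 2 d\right) X = - 7 \left(- 10 X^{2} \left(-9 + 2 d\right)\right) = 70 X^{2} \left(-9 + 2 d\right)$)
$w{\left(-1706,H{\left(-6,-47 \right)} \right)} - 1221011 = \left(\left(-7\right) \left(-6\right)\right)^{2} \left(-630 + 140 \left(-1706\right)\right) - 1221011 = 42^{2} \left(-630 - 238840\right) - 1221011 = 1764 \left(-239470\right) - 1221011 = -422425080 - 1221011 = -423646091$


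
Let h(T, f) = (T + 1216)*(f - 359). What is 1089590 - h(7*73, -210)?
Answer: 2072253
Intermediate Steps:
h(T, f) = (-359 + f)*(1216 + T) (h(T, f) = (1216 + T)*(-359 + f) = (-359 + f)*(1216 + T))
1089590 - h(7*73, -210) = 1089590 - (-436544 - 2513*73 + 1216*(-210) + (7*73)*(-210)) = 1089590 - (-436544 - 359*511 - 255360 + 511*(-210)) = 1089590 - (-436544 - 183449 - 255360 - 107310) = 1089590 - 1*(-982663) = 1089590 + 982663 = 2072253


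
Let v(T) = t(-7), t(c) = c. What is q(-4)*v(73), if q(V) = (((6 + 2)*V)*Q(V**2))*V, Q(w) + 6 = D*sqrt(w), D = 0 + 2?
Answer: -1792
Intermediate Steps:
D = 2
v(T) = -7
Q(w) = -6 + 2*sqrt(w)
q(V) = 8*V**2*(-6 + 2*sqrt(V**2)) (q(V) = (((6 + 2)*V)*(-6 + 2*sqrt(V**2)))*V = ((8*V)*(-6 + 2*sqrt(V**2)))*V = (8*V*(-6 + 2*sqrt(V**2)))*V = 8*V**2*(-6 + 2*sqrt(V**2)))
q(-4)*v(73) = (16*(-4)**2*(-3 + sqrt((-4)**2)))*(-7) = (16*16*(-3 + sqrt(16)))*(-7) = (16*16*(-3 + 4))*(-7) = (16*16*1)*(-7) = 256*(-7) = -1792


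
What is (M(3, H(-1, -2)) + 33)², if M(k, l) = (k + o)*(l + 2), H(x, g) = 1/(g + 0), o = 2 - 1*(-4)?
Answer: 8649/4 ≈ 2162.3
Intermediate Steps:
o = 6 (o = 2 + 4 = 6)
H(x, g) = 1/g
M(k, l) = (2 + l)*(6 + k) (M(k, l) = (k + 6)*(l + 2) = (6 + k)*(2 + l) = (2 + l)*(6 + k))
(M(3, H(-1, -2)) + 33)² = ((12 + 2*3 + 6/(-2) + 3/(-2)) + 33)² = ((12 + 6 + 6*(-½) + 3*(-½)) + 33)² = ((12 + 6 - 3 - 3/2) + 33)² = (27/2 + 33)² = (93/2)² = 8649/4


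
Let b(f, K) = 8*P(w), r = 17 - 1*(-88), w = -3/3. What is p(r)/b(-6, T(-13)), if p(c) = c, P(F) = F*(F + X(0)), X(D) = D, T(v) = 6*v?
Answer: 105/8 ≈ 13.125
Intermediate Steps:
w = -1 (w = -3*⅓ = -1)
r = 105 (r = 17 + 88 = 105)
P(F) = F² (P(F) = F*(F + 0) = F*F = F²)
b(f, K) = 8 (b(f, K) = 8*(-1)² = 8*1 = 8)
p(r)/b(-6, T(-13)) = 105/8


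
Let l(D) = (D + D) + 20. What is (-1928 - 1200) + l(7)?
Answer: -3094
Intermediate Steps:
l(D) = 20 + 2*D (l(D) = 2*D + 20 = 20 + 2*D)
(-1928 - 1200) + l(7) = (-1928 - 1200) + (20 + 2*7) = -3128 + (20 + 14) = -3128 + 34 = -3094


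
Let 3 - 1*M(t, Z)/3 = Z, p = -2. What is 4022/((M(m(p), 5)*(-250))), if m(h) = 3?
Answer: 2011/750 ≈ 2.6813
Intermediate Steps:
M(t, Z) = 9 - 3*Z
4022/((M(m(p), 5)*(-250))) = 4022/(((9 - 3*5)*(-250))) = 4022/(((9 - 15)*(-250))) = 4022/((-6*(-250))) = 4022/1500 = 4022*(1/1500) = 2011/750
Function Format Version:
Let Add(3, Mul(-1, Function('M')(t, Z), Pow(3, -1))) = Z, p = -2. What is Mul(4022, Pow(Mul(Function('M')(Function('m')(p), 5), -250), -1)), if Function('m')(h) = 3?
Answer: Rational(2011, 750) ≈ 2.6813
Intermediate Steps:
Function('M')(t, Z) = Add(9, Mul(-3, Z))
Mul(4022, Pow(Mul(Function('M')(Function('m')(p), 5), -250), -1)) = Mul(4022, Pow(Mul(Add(9, Mul(-3, 5)), -250), -1)) = Mul(4022, Pow(Mul(Add(9, -15), -250), -1)) = Mul(4022, Pow(Mul(-6, -250), -1)) = Mul(4022, Pow(1500, -1)) = Mul(4022, Rational(1, 1500)) = Rational(2011, 750)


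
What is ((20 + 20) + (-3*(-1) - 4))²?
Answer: 1521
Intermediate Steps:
((20 + 20) + (-3*(-1) - 4))² = (40 + (3 - 4))² = (40 - 1)² = 39² = 1521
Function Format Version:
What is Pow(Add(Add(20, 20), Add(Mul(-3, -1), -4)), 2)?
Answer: 1521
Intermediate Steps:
Pow(Add(Add(20, 20), Add(Mul(-3, -1), -4)), 2) = Pow(Add(40, Add(3, -4)), 2) = Pow(Add(40, -1), 2) = Pow(39, 2) = 1521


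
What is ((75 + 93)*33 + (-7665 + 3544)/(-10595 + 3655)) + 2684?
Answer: 57106441/6940 ≈ 8228.6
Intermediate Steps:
((75 + 93)*33 + (-7665 + 3544)/(-10595 + 3655)) + 2684 = (168*33 - 4121/(-6940)) + 2684 = (5544 - 4121*(-1/6940)) + 2684 = (5544 + 4121/6940) + 2684 = 38479481/6940 + 2684 = 57106441/6940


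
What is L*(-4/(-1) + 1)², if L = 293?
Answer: 7325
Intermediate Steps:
L*(-4/(-1) + 1)² = 293*(-4/(-1) + 1)² = 293*(-4*(-1) + 1)² = 293*(4 + 1)² = 293*5² = 293*25 = 7325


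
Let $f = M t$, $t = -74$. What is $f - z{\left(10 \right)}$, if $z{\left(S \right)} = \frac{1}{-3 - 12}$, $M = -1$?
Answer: $\frac{1111}{15} \approx 74.067$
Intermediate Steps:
$f = 74$ ($f = \left(-1\right) \left(-74\right) = 74$)
$z{\left(S \right)} = - \frac{1}{15}$ ($z{\left(S \right)} = \frac{1}{-15} = - \frac{1}{15}$)
$f - z{\left(10 \right)} = 74 - - \frac{1}{15} = 74 + \frac{1}{15} = \frac{1111}{15}$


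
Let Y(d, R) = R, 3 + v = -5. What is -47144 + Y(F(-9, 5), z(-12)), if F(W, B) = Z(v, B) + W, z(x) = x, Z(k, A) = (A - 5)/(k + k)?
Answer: -47156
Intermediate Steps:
v = -8 (v = -3 - 5 = -8)
Z(k, A) = (-5 + A)/(2*k) (Z(k, A) = (-5 + A)/((2*k)) = (-5 + A)*(1/(2*k)) = (-5 + A)/(2*k))
F(W, B) = 5/16 + W - B/16 (F(W, B) = (1/2)*(-5 + B)/(-8) + W = (1/2)*(-1/8)*(-5 + B) + W = (5/16 - B/16) + W = 5/16 + W - B/16)
-47144 + Y(F(-9, 5), z(-12)) = -47144 - 12 = -47156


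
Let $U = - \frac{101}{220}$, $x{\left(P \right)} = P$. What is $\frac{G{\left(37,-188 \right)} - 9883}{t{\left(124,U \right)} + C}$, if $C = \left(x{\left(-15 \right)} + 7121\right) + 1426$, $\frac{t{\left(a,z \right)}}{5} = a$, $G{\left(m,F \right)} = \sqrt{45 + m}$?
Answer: $- \frac{9883}{9152} + \frac{\sqrt{82}}{9152} \approx -1.0789$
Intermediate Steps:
$U = - \frac{101}{220}$ ($U = \left(-101\right) \frac{1}{220} = - \frac{101}{220} \approx -0.45909$)
$t{\left(a,z \right)} = 5 a$
$C = 8532$ ($C = \left(-15 + 7121\right) + 1426 = 7106 + 1426 = 8532$)
$\frac{G{\left(37,-188 \right)} - 9883}{t{\left(124,U \right)} + C} = \frac{\sqrt{45 + 37} - 9883}{5 \cdot 124 + 8532} = \frac{\sqrt{82} - 9883}{620 + 8532} = \frac{-9883 + \sqrt{82}}{9152} = \left(-9883 + \sqrt{82}\right) \frac{1}{9152} = - \frac{9883}{9152} + \frac{\sqrt{82}}{9152}$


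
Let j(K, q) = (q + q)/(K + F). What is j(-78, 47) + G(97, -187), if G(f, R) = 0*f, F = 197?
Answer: 94/119 ≈ 0.78992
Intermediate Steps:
G(f, R) = 0
j(K, q) = 2*q/(197 + K) (j(K, q) = (q + q)/(K + 197) = (2*q)/(197 + K) = 2*q/(197 + K))
j(-78, 47) + G(97, -187) = 2*47/(197 - 78) + 0 = 2*47/119 + 0 = 2*47*(1/119) + 0 = 94/119 + 0 = 94/119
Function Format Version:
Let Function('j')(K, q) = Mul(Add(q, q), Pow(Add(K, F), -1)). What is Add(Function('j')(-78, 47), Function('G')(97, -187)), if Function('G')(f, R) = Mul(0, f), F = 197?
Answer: Rational(94, 119) ≈ 0.78992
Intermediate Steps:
Function('G')(f, R) = 0
Function('j')(K, q) = Mul(2, q, Pow(Add(197, K), -1)) (Function('j')(K, q) = Mul(Add(q, q), Pow(Add(K, 197), -1)) = Mul(Mul(2, q), Pow(Add(197, K), -1)) = Mul(2, q, Pow(Add(197, K), -1)))
Add(Function('j')(-78, 47), Function('G')(97, -187)) = Add(Mul(2, 47, Pow(Add(197, -78), -1)), 0) = Add(Mul(2, 47, Pow(119, -1)), 0) = Add(Mul(2, 47, Rational(1, 119)), 0) = Add(Rational(94, 119), 0) = Rational(94, 119)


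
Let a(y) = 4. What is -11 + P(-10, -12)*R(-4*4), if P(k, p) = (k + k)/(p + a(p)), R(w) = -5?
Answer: -47/2 ≈ -23.500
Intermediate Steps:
P(k, p) = 2*k/(4 + p) (P(k, p) = (k + k)/(p + 4) = (2*k)/(4 + p) = 2*k/(4 + p))
-11 + P(-10, -12)*R(-4*4) = -11 + (2*(-10)/(4 - 12))*(-5) = -11 + (2*(-10)/(-8))*(-5) = -11 + (2*(-10)*(-⅛))*(-5) = -11 + (5/2)*(-5) = -11 - 25/2 = -47/2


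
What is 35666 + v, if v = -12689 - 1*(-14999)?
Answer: 37976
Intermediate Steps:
v = 2310 (v = -12689 + 14999 = 2310)
35666 + v = 35666 + 2310 = 37976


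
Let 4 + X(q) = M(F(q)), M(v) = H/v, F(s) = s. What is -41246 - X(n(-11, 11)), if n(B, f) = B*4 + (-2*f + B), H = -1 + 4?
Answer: -3175631/77 ≈ -41242.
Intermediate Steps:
H = 3
n(B, f) = -2*f + 5*B (n(B, f) = 4*B + (B - 2*f) = -2*f + 5*B)
M(v) = 3/v
X(q) = -4 + 3/q
-41246 - X(n(-11, 11)) = -41246 - (-4 + 3/(-2*11 + 5*(-11))) = -41246 - (-4 + 3/(-22 - 55)) = -41246 - (-4 + 3/(-77)) = -41246 - (-4 + 3*(-1/77)) = -41246 - (-4 - 3/77) = -41246 - 1*(-311/77) = -41246 + 311/77 = -3175631/77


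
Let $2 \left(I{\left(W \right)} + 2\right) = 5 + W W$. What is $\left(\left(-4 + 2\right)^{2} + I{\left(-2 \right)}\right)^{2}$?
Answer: $\frac{169}{4} \approx 42.25$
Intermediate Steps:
$I{\left(W \right)} = \frac{1}{2} + \frac{W^{2}}{2}$ ($I{\left(W \right)} = -2 + \frac{5 + W W}{2} = -2 + \frac{5 + W^{2}}{2} = -2 + \left(\frac{5}{2} + \frac{W^{2}}{2}\right) = \frac{1}{2} + \frac{W^{2}}{2}$)
$\left(\left(-4 + 2\right)^{2} + I{\left(-2 \right)}\right)^{2} = \left(\left(-4 + 2\right)^{2} + \left(\frac{1}{2} + \frac{\left(-2\right)^{2}}{2}\right)\right)^{2} = \left(\left(-2\right)^{2} + \left(\frac{1}{2} + \frac{1}{2} \cdot 4\right)\right)^{2} = \left(4 + \left(\frac{1}{2} + 2\right)\right)^{2} = \left(4 + \frac{5}{2}\right)^{2} = \left(\frac{13}{2}\right)^{2} = \frac{169}{4}$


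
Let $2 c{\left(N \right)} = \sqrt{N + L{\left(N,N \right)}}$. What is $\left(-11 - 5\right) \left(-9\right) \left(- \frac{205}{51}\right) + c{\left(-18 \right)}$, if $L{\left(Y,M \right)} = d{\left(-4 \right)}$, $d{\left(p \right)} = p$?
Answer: $- \frac{9840}{17} + \frac{i \sqrt{22}}{2} \approx -578.82 + 2.3452 i$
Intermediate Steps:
$L{\left(Y,M \right)} = -4$
$c{\left(N \right)} = \frac{\sqrt{-4 + N}}{2}$ ($c{\left(N \right)} = \frac{\sqrt{N - 4}}{2} = \frac{\sqrt{-4 + N}}{2}$)
$\left(-11 - 5\right) \left(-9\right) \left(- \frac{205}{51}\right) + c{\left(-18 \right)} = \left(-11 - 5\right) \left(-9\right) \left(- \frac{205}{51}\right) + \frac{\sqrt{-4 - 18}}{2} = \left(-16\right) \left(-9\right) \left(\left(-205\right) \frac{1}{51}\right) + \frac{\sqrt{-22}}{2} = 144 \left(- \frac{205}{51}\right) + \frac{i \sqrt{22}}{2} = - \frac{9840}{17} + \frac{i \sqrt{22}}{2}$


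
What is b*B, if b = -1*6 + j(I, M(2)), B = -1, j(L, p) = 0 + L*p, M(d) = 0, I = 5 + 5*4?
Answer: 6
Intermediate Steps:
I = 25 (I = 5 + 20 = 25)
j(L, p) = L*p
b = -6 (b = -1*6 + 25*0 = -6 + 0 = -6)
b*B = -6*(-1) = 6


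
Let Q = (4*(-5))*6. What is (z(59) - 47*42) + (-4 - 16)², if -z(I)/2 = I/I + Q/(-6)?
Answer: -1616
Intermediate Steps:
Q = -120 (Q = -20*6 = -120)
z(I) = -42 (z(I) = -2*(I/I - 120/(-6)) = -2*(1 - 120*(-⅙)) = -2*(1 + 20) = -2*21 = -42)
(z(59) - 47*42) + (-4 - 16)² = (-42 - 47*42) + (-4 - 16)² = (-42 - 1974) + (-20)² = -2016 + 400 = -1616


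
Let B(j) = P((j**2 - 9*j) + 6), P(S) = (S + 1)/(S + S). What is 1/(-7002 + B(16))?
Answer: -236/1652353 ≈ -0.00014283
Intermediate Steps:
P(S) = (1 + S)/(2*S) (P(S) = (1 + S)/((2*S)) = (1 + S)*(1/(2*S)) = (1 + S)/(2*S))
B(j) = (7 + j**2 - 9*j)/(2*(6 + j**2 - 9*j)) (B(j) = (1 + ((j**2 - 9*j) + 6))/(2*((j**2 - 9*j) + 6)) = (1 + (6 + j**2 - 9*j))/(2*(6 + j**2 - 9*j)) = (7 + j**2 - 9*j)/(2*(6 + j**2 - 9*j)))
1/(-7002 + B(16)) = 1/(-7002 + (7 + 16**2 - 9*16)/(2*(6 + 16**2 - 9*16))) = 1/(-7002 + (7 + 256 - 144)/(2*(6 + 256 - 144))) = 1/(-7002 + (1/2)*119/118) = 1/(-7002 + (1/2)*(1/118)*119) = 1/(-7002 + 119/236) = 1/(-1652353/236) = -236/1652353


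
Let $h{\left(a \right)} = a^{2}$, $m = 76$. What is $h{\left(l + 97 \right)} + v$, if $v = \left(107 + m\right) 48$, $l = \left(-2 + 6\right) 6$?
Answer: $23425$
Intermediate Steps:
$l = 24$ ($l = 4 \cdot 6 = 24$)
$v = 8784$ ($v = \left(107 + 76\right) 48 = 183 \cdot 48 = 8784$)
$h{\left(l + 97 \right)} + v = \left(24 + 97\right)^{2} + 8784 = 121^{2} + 8784 = 14641 + 8784 = 23425$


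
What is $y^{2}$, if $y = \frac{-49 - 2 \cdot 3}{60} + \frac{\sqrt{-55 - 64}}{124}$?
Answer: $\frac{57605}{69192} - \frac{11 i \sqrt{119}}{744} \approx 0.83254 - 0.16128 i$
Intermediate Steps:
$y = - \frac{11}{12} + \frac{i \sqrt{119}}{124}$ ($y = \left(-49 - 6\right) \frac{1}{60} + \sqrt{-119} \cdot \frac{1}{124} = \left(-49 - 6\right) \frac{1}{60} + i \sqrt{119} \cdot \frac{1}{124} = \left(-55\right) \frac{1}{60} + \frac{i \sqrt{119}}{124} = - \frac{11}{12} + \frac{i \sqrt{119}}{124} \approx -0.91667 + 0.087973 i$)
$y^{2} = \left(- \frac{11}{12} + \frac{i \sqrt{119}}{124}\right)^{2}$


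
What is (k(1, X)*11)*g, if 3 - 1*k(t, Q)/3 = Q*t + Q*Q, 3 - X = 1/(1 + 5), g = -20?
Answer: 15565/3 ≈ 5188.3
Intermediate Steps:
X = 17/6 (X = 3 - 1/(1 + 5) = 3 - 1/6 = 17/6 ≈ 2.8333)
k(t, Q) = 9 - 3*Q**2 - 3*Q*t (k(t, Q) = 9 - 3*(Q*t + Q*Q) = 9 - 3*(Q*t + Q**2) = 9 - 3*(Q**2 + Q*t) = 9 + (-3*Q**2 - 3*Q*t) = 9 - 3*Q**2 - 3*Q*t)
(k(1, X)*11)*g = ((9 - 3*(17/6)**2 - 3*17/6*1)*11)*(-20) = ((9 - 3*289/36 - 17/2)*11)*(-20) = ((9 - 289/12 - 17/2)*11)*(-20) = -283/12*11*(-20) = -3113/12*(-20) = 15565/3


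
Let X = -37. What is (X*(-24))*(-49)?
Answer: -43512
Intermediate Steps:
(X*(-24))*(-49) = -37*(-24)*(-49) = 888*(-49) = -43512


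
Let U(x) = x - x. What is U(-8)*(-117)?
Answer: 0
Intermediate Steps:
U(x) = 0
U(-8)*(-117) = 0*(-117) = 0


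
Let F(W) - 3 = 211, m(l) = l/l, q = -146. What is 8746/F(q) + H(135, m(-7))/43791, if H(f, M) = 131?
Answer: 191512060/4685637 ≈ 40.872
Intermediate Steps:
m(l) = 1
F(W) = 214 (F(W) = 3 + 211 = 214)
8746/F(q) + H(135, m(-7))/43791 = 8746/214 + 131/43791 = 8746*(1/214) + 131*(1/43791) = 4373/107 + 131/43791 = 191512060/4685637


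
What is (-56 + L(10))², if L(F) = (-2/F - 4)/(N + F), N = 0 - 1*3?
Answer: 80089/25 ≈ 3203.6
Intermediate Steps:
N = -3 (N = 0 - 3 = -3)
L(F) = (-4 - 2/F)/(-3 + F) (L(F) = (-2/F - 4)/(-3 + F) = (-4 - 2/F)/(-3 + F))
(-56 + L(10))² = (-56 + 2*(-1 - 2*10)/(10*(-3 + 10)))² = (-56 + 2*(⅒)*(-1 - 20)/7)² = (-56 + 2*(⅒)*(⅐)*(-21))² = (-56 - ⅗)² = (-283/5)² = 80089/25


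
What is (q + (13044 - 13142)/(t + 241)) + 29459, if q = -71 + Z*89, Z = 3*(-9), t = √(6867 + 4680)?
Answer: 627848186/23267 + 147*√1283/23267 ≈ 26985.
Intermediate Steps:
t = 3*√1283 (t = √11547 = 3*√1283 ≈ 107.46)
Z = -27
q = -2474 (q = -71 - 27*89 = -71 - 2403 = -2474)
(q + (13044 - 13142)/(t + 241)) + 29459 = (-2474 + (13044 - 13142)/(3*√1283 + 241)) + 29459 = (-2474 - 98/(241 + 3*√1283)) + 29459 = 26985 - 98/(241 + 3*√1283)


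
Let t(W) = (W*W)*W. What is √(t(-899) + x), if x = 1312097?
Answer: I*√725260602 ≈ 26931.0*I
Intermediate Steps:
t(W) = W³ (t(W) = W²*W = W³)
√(t(-899) + x) = √((-899)³ + 1312097) = √(-726572699 + 1312097) = √(-725260602) = I*√725260602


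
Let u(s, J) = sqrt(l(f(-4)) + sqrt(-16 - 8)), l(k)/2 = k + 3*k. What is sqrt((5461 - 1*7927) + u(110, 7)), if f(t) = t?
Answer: sqrt(-2466 + sqrt(2)*sqrt(-16 + I*sqrt(6))) ≈ 0.0571 + 49.655*I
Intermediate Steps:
l(k) = 8*k (l(k) = 2*(k + 3*k) = 2*(4*k) = 8*k)
u(s, J) = sqrt(-32 + 2*I*sqrt(6)) (u(s, J) = sqrt(8*(-4) + sqrt(-16 - 8)) = sqrt(-32 + sqrt(-24)) = sqrt(-32 + 2*I*sqrt(6)))
sqrt((5461 - 1*7927) + u(110, 7)) = sqrt((5461 - 1*7927) + sqrt(-32 + 2*I*sqrt(6))) = sqrt((5461 - 7927) + sqrt(-32 + 2*I*sqrt(6))) = sqrt(-2466 + sqrt(-32 + 2*I*sqrt(6)))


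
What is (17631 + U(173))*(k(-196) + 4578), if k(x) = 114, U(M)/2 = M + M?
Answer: 85971516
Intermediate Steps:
U(M) = 4*M (U(M) = 2*(M + M) = 2*(2*M) = 4*M)
(17631 + U(173))*(k(-196) + 4578) = (17631 + 4*173)*(114 + 4578) = (17631 + 692)*4692 = 18323*4692 = 85971516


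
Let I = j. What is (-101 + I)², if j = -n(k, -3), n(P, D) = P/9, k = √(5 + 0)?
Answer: (909 + √5)²/81 ≈ 10251.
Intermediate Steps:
k = √5 ≈ 2.2361
n(P, D) = P/9 (n(P, D) = P*(⅑) = P/9)
j = -√5/9 ≈ -0.24845
I = -√5/9 ≈ -0.24845
(-101 + I)² = (-101 - √5/9)²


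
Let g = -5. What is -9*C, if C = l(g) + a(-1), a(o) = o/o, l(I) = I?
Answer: 36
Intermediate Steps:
a(o) = 1
C = -4 (C = -5 + 1 = -4)
-9*C = -9*(-4) = 36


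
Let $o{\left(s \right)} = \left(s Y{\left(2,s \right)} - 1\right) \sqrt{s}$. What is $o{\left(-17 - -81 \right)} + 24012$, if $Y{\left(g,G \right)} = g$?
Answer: $25028$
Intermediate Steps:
$o{\left(s \right)} = \sqrt{s} \left(-1 + 2 s\right)$ ($o{\left(s \right)} = \left(s 2 - 1\right) \sqrt{s} = \left(2 s - 1\right) \sqrt{s} = \left(-1 + 2 s\right) \sqrt{s} = \sqrt{s} \left(-1 + 2 s\right)$)
$o{\left(-17 - -81 \right)} + 24012 = \sqrt{-17 - -81} \left(-1 + 2 \left(-17 - -81\right)\right) + 24012 = \sqrt{-17 + 81} \left(-1 + 2 \left(-17 + 81\right)\right) + 24012 = \sqrt{64} \left(-1 + 2 \cdot 64\right) + 24012 = 8 \left(-1 + 128\right) + 24012 = 8 \cdot 127 + 24012 = 1016 + 24012 = 25028$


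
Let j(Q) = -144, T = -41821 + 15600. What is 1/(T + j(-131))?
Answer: -1/26365 ≈ -3.7929e-5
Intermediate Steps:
T = -26221
1/(T + j(-131)) = 1/(-26221 - 144) = 1/(-26365) = -1/26365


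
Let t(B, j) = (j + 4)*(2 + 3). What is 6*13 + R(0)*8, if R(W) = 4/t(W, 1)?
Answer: 1982/25 ≈ 79.280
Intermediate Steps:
t(B, j) = 20 + 5*j (t(B, j) = (4 + j)*5 = 20 + 5*j)
R(W) = 4/25 (R(W) = 4/(20 + 5*1) = 4/(20 + 5) = 4/25)
6*13 + R(0)*8 = 6*13 + (4/25)*8 = 78 + 32/25 = 1982/25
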